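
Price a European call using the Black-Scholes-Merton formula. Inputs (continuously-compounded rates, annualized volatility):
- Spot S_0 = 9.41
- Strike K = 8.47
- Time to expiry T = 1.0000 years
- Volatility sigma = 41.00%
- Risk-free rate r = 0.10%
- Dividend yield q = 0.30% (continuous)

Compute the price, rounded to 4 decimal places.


d1 = (ln(S/K) + (r - q + 0.5*sigma^2) * T) / (sigma * sqrt(T)) = 0.45681084
d2 = d1 - sigma * sqrt(T) = 0.04681084
exp(-rT) = 0.99900050; exp(-qT) = 0.99700450
C = S_0 * exp(-qT) * N(d1) - K * exp(-rT) * N(d2)
N(d1) = 0.67609649; N(d2) = 0.51866801
C = 9.4100 * 0.99700450 * 0.67609649 - 8.4700 * 0.99900050 * 0.51866801 = 1.9543

Answer: Price = 1.9543


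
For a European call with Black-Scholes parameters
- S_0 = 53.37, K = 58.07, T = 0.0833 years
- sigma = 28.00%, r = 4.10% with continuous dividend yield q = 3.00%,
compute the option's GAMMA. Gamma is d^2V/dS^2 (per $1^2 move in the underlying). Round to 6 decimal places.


Answer: Gamma = 0.056374

Derivation:
d1 = -0.9926479381; d2 = -1.0734608084
phi(d1) = 0.2437496762; exp(-qT) = 0.9975041199; exp(-rT) = 0.9965905255
Gamma = exp(-qT) * phi(d1) / (S * sigma * sqrt(T)) = 0.9975041199 * 0.2437496762 / (53.3700 * 0.2800 * 0.2886173938) = 0.056374


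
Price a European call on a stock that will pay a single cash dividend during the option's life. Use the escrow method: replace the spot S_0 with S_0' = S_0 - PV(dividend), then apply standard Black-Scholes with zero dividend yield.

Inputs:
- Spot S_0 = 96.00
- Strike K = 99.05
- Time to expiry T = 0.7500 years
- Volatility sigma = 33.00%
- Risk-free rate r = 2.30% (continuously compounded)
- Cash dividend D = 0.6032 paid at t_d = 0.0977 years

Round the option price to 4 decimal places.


PV(D) = D * exp(-r * t_d) = 0.6032 * 0.99775542 = 0.60184607
S_0' = S_0 - PV(D) = 96.0000 - 0.60184607 = 95.39815393
d1 = (ln(S_0'/K) + (r + sigma^2/2)*T) / (sigma*sqrt(T)) = 0.07180822
d2 = d1 - sigma*sqrt(T) = -0.21398017
exp(-rT) = 0.98289793
N(d1) = 0.52862273; N(d2) = 0.41528126
C = S_0' * N(d1) - K * exp(-rT) * N(d2) = 95.39815393 * 0.52862273 - 99.0500 * 0.98289793 * 0.41528126 = 9.9995

Answer: Price = 9.9995


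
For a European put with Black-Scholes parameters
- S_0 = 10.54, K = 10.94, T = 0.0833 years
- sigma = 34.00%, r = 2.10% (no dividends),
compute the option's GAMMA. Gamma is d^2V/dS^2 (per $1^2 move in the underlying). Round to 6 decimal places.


Answer: Gamma = 0.367313

Derivation:
d1 = -0.3126897056; d2 = -0.4108196194
phi(d1) = 0.3799080766; exp(-qT) = 1.0000000000; exp(-rT) = 0.9982522291
Gamma = exp(-qT) * phi(d1) / (S * sigma * sqrt(T)) = 1.0000000000 * 0.3799080766 / (10.5400 * 0.3400 * 0.2886173938) = 0.367313


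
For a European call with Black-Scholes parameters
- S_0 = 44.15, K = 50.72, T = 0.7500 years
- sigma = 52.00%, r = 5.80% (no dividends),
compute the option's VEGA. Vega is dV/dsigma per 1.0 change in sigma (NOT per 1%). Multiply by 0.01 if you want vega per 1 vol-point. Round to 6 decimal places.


Answer: Vega = 15.252134

Derivation:
d1 = 0.0137067771; d2 = -0.4366264329
phi(d1) = 0.3989048064; exp(-qT) = 1.0000000000; exp(-rT) = 0.9574325541
Vega = S * exp(-qT) * phi(d1) * sqrt(T) = 44.1500 * 1.0000000000 * 0.3989048064 * 0.8660254038 = 15.252134


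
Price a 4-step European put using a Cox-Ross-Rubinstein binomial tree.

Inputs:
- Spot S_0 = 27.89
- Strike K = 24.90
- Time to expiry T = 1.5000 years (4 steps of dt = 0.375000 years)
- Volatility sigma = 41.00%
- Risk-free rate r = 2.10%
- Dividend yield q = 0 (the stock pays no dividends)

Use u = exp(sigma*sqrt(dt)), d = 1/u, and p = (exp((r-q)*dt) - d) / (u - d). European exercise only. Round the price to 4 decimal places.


Answer: Price = V(0,0) = 3.5762

Derivation:
dt = T/N = 0.375000
u = exp(sigma*sqrt(dt)) = 1.285404; d = 1/u = 0.777966
p = (exp((r-q)*dt) - d) / (u - d) = 0.453140
Discount per step: exp(-r*dt) = 0.992156
Stock lattice S(k, i) with i counting down-moves:
  k=0: S(0,0) = 27.8900
  k=1: S(1,0) = 35.8499; S(1,1) = 21.6975
  k=2: S(2,0) = 46.0816; S(2,1) = 27.8900; S(2,2) = 16.8799
  k=3: S(3,0) = 59.2334; S(3,1) = 35.8499; S(3,2) = 21.6975; S(3,3) = 13.1320
  k=4: S(4,0) = 76.1389; S(4,1) = 46.0816; S(4,2) = 27.8900; S(4,3) = 16.8799; S(4,4) = 10.2162
Terminal payoffs V(N, i) = max(K - S_T, 0):
  V(4,0) = 0.000000; V(4,1) = 0.000000; V(4,2) = 0.000000; V(4,3) = 8.020113; V(4,4) = 14.683772
Backward induction: V(k, i) = exp(-r*dt) * [p * V(k+1, i) + (1-p) * V(k+1, i+1)].
  V(3,0) = exp(-r*dt) * [p*0.000000 + (1-p)*0.000000] = 0.000000
  V(3,1) = exp(-r*dt) * [p*0.000000 + (1-p)*0.000000] = 0.000000
  V(3,2) = exp(-r*dt) * [p*0.000000 + (1-p)*8.020113] = 4.351477
  V(3,3) = exp(-r*dt) * [p*8.020113 + (1-p)*14.683772] = 11.572707
  V(2,0) = exp(-r*dt) * [p*0.000000 + (1-p)*0.000000] = 0.000000
  V(2,1) = exp(-r*dt) * [p*0.000000 + (1-p)*4.351477] = 2.360983
  V(2,2) = exp(-r*dt) * [p*4.351477 + (1-p)*11.572707] = 8.235370
  V(1,0) = exp(-r*dt) * [p*0.000000 + (1-p)*2.360983] = 1.281000
  V(1,1) = exp(-r*dt) * [p*2.360983 + (1-p)*8.235370] = 5.529732
  V(0,0) = exp(-r*dt) * [p*1.281000 + (1-p)*5.529732] = 3.576188


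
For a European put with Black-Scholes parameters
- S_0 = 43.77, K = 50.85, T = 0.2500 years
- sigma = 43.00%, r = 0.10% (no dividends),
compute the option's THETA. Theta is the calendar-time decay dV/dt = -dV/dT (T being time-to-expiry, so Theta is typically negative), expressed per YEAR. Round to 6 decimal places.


Answer: Theta = -6.273822

Derivation:
d1 = -0.5886928897; d2 = -0.8036928897
phi(d1) = 0.3354715274; exp(-qT) = 1.0000000000; exp(-rT) = 0.9997500312
Theta = -S*exp(-qT)*phi(d1)*sigma/(2*sqrt(T)) + r*K*exp(-rT)*N(-d2) - q*S*exp(-qT)*N(-d1)
N(-d1) = 0.7219663458; N(-d2) = 0.7892128192; sqrt(T) = 0.5000000000
Term 1 = -43.7700 * 1.0000000000 * 0.3354715274 * 0.4300 / (2 * 0.5000000000) = -6.3139431643
Term 2 = 0.0010 * 50.8500 * 0.9997500312 * 0.7892128192 = 0.0401214402
Term 3 = 0 (no dividend yield, q = 0)
Theta = -6.3139431643 + (0.0401214402) + (0.0000000000) = -6.273822


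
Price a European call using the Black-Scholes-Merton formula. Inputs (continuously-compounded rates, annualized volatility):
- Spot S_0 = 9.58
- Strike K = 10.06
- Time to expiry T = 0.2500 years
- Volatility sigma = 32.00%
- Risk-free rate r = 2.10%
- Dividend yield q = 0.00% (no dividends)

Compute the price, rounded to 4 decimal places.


Answer: Price = 0.4338

Derivation:
d1 = (ln(S/K) + (r - q + 0.5*sigma^2) * T) / (sigma * sqrt(T)) = -0.19274733
d2 = d1 - sigma * sqrt(T) = -0.35274733
exp(-rT) = 0.99476376; exp(-qT) = 1.00000000
C = S_0 * exp(-qT) * N(d1) - K * exp(-rT) * N(d2)
N(d1) = 0.42357843; N(d2) = 0.36213894
C = 9.5800 * 1.00000000 * 0.42357843 - 10.0600 * 0.99476376 * 0.36213894 = 0.4338


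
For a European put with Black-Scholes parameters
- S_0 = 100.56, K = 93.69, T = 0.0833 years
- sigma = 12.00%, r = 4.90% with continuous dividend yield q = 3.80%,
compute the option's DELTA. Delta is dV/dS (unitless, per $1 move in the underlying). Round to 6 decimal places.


Answer: Delta = -0.018389

Derivation:
d1 = 2.0869371780; d2 = 2.0523030907
phi(d1) = 0.0452029953; exp(-qT) = 0.9968396046; exp(-rT) = 0.9959266188
N(-d1) = 0.0184469068
Delta = -exp(-qT) * N(-d1) = -0.9968396046 * 0.0184469068 = -0.018389


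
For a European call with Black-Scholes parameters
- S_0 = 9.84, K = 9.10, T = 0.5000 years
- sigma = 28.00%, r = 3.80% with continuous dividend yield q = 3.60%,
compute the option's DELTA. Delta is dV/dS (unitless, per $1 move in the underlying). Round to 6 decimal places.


d1 = 0.4989208953; d2 = 0.3009309966
phi(d1) = 0.3522551306; exp(-qT) = 0.9821610324; exp(-rT) = 0.9811793622
N(d1) = 0.6910824435
Delta = exp(-qT) * N(d1) = 0.9821610324 * 0.6910824435 = 0.678754

Answer: Delta = 0.678754


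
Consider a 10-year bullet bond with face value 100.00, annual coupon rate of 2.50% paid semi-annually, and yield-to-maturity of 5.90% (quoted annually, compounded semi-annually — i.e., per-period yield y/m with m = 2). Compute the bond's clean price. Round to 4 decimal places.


Coupon per period c = face * coupon_rate / m = 1.250000
Periods per year m = 2; per-period yield y/m = 0.029500
Number of cashflows N = 20
Cashflows (t years, CF_t, discount factor 1/(1+y/m)^(m*t), PV):
  t = 0.5000: CF_t = 1.250000, DF = 0.971345, PV = 1.214182
  t = 1.0000: CF_t = 1.250000, DF = 0.943512, PV = 1.179390
  t = 1.5000: CF_t = 1.250000, DF = 0.916476, PV = 1.145595
  t = 2.0000: CF_t = 1.250000, DF = 0.890214, PV = 1.112768
  t = 2.5000: CF_t = 1.250000, DF = 0.864706, PV = 1.080882
  t = 3.0000: CF_t = 1.250000, DF = 0.839928, PV = 1.049910
  t = 3.5000: CF_t = 1.250000, DF = 0.815860, PV = 1.019825
  t = 4.0000: CF_t = 1.250000, DF = 0.792482, PV = 0.990602
  t = 4.5000: CF_t = 1.250000, DF = 0.769773, PV = 0.962217
  t = 5.0000: CF_t = 1.250000, DF = 0.747716, PV = 0.934645
  t = 5.5000: CF_t = 1.250000, DF = 0.726290, PV = 0.907863
  t = 6.0000: CF_t = 1.250000, DF = 0.705479, PV = 0.881848
  t = 6.5000: CF_t = 1.250000, DF = 0.685263, PV = 0.856579
  t = 7.0000: CF_t = 1.250000, DF = 0.665627, PV = 0.832034
  t = 7.5000: CF_t = 1.250000, DF = 0.646554, PV = 0.808192
  t = 8.0000: CF_t = 1.250000, DF = 0.628027, PV = 0.785034
  t = 8.5000: CF_t = 1.250000, DF = 0.610031, PV = 0.762539
  t = 9.0000: CF_t = 1.250000, DF = 0.592551, PV = 0.740689
  t = 9.5000: CF_t = 1.250000, DF = 0.575572, PV = 0.719464
  t = 10.0000: CF_t = 101.250000, DF = 0.559079, PV = 56.606723
Price P = sum_t PV_t = 74.590978

Answer: Price = 74.5910


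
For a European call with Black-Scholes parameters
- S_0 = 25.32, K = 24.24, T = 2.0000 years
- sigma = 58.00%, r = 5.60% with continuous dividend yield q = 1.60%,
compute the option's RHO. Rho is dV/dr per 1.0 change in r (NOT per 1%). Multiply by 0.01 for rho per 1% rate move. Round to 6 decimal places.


Answer: Rho = 17.235246

Derivation:
d1 = 0.5607971666; d2 = -0.2594466996
phi(d1) = 0.3408934669; exp(-qT) = 0.9685065821; exp(-rT) = 0.8940442575
N(d2) = 0.3976453009
Rho = K*T*exp(-rT)*N(d2) = 24.2400 * 2.0000 * 0.8940442575 * 0.3976453009 = 17.235246


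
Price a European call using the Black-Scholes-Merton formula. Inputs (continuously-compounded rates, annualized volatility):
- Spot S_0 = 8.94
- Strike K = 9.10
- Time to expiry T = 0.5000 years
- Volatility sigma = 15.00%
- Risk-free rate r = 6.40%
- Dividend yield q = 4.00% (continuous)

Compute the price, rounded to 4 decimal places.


d1 = (ln(S/K) + (r - q + 0.5*sigma^2) * T) / (sigma * sqrt(T)) = -0.00107315
d2 = d1 - sigma * sqrt(T) = -0.10713916
exp(-rT) = 0.96850658; exp(-qT) = 0.98019867
C = S_0 * exp(-qT) * N(d1) - K * exp(-rT) * N(d2)
N(d1) = 0.49957188; N(d2) = 0.45733929
C = 8.9400 * 0.98019867 * 0.49957188 - 9.1000 * 0.96850658 * 0.45733929 = 0.3470

Answer: Price = 0.3470


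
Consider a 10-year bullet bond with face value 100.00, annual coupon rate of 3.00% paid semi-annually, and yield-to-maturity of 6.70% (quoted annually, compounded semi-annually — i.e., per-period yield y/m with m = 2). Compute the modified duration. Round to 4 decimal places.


Coupon per period c = face * coupon_rate / m = 1.500000
Periods per year m = 2; per-period yield y/m = 0.033500
Number of cashflows N = 20
Cashflows (t years, CF_t, discount factor 1/(1+y/m)^(m*t), PV):
  t = 0.5000: CF_t = 1.500000, DF = 0.967586, PV = 1.451379
  t = 1.0000: CF_t = 1.500000, DF = 0.936222, PV = 1.404334
  t = 1.5000: CF_t = 1.500000, DF = 0.905876, PV = 1.358813
  t = 2.0000: CF_t = 1.500000, DF = 0.876512, PV = 1.314769
  t = 2.5000: CF_t = 1.500000, DF = 0.848101, PV = 1.272152
  t = 3.0000: CF_t = 1.500000, DF = 0.820611, PV = 1.230916
  t = 3.5000: CF_t = 1.500000, DF = 0.794011, PV = 1.191017
  t = 4.0000: CF_t = 1.500000, DF = 0.768274, PV = 1.152411
  t = 4.5000: CF_t = 1.500000, DF = 0.743371, PV = 1.115057
  t = 5.0000: CF_t = 1.500000, DF = 0.719275, PV = 1.078913
  t = 5.5000: CF_t = 1.500000, DF = 0.695961, PV = 1.043941
  t = 6.0000: CF_t = 1.500000, DF = 0.673402, PV = 1.010103
  t = 6.5000: CF_t = 1.500000, DF = 0.651574, PV = 0.977361
  t = 7.0000: CF_t = 1.500000, DF = 0.630454, PV = 0.945681
  t = 7.5000: CF_t = 1.500000, DF = 0.610018, PV = 0.915027
  t = 8.0000: CF_t = 1.500000, DF = 0.590245, PV = 0.885367
  t = 8.5000: CF_t = 1.500000, DF = 0.571113, PV = 0.856669
  t = 9.0000: CF_t = 1.500000, DF = 0.552601, PV = 0.828901
  t = 9.5000: CF_t = 1.500000, DF = 0.534689, PV = 0.802033
  t = 10.0000: CF_t = 101.500000, DF = 0.517357, PV = 52.511742
Price P = sum_t PV_t = 73.346584
First compute Macaulay numerator sum_t t * PV_t:
  t * PV_t at t = 0.5000: 0.725689
  t * PV_t at t = 1.0000: 1.404334
  t * PV_t at t = 1.5000: 2.038220
  t * PV_t at t = 2.0000: 2.629537
  t * PV_t at t = 2.5000: 3.180379
  t * PV_t at t = 3.0000: 3.692748
  t * PV_t at t = 3.5000: 4.168559
  t * PV_t at t = 4.0000: 4.609644
  t * PV_t at t = 4.5000: 5.017755
  t * PV_t at t = 5.0000: 5.394565
  t * PV_t at t = 5.5000: 5.741676
  t * PV_t at t = 6.0000: 6.060616
  t * PV_t at t = 6.5000: 6.352847
  t * PV_t at t = 7.0000: 6.619765
  t * PV_t at t = 7.5000: 6.862705
  t * PV_t at t = 8.0000: 7.082940
  t * PV_t at t = 8.5000: 7.281687
  t * PV_t at t = 9.0000: 7.460108
  t * PV_t at t = 9.5000: 7.619311
  t * PV_t at t = 10.0000: 525.117417
Macaulay duration D = 619.060500 / 73.346584 = 8.440209
Modified duration = D / (1 + y/m) = 8.440209 / (1 + 0.033500) = 8.166627

Answer: Modified duration = 8.1666


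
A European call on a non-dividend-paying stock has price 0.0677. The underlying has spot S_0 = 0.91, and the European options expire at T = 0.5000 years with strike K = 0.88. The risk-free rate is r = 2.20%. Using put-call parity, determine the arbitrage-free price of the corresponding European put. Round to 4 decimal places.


Answer: Put price = 0.0281

Derivation:
Put-call parity: C - P = S_0 * exp(-qT) - K * exp(-rT).
S_0 * exp(-qT) = 0.9100 * 1.00000000 = 0.91000000
K * exp(-rT) = 0.8800 * 0.98906028 = 0.87037305
P = C - S*exp(-qT) + K*exp(-rT)
P = 0.0677 - 0.91000000 + 0.87037305 = 0.0281


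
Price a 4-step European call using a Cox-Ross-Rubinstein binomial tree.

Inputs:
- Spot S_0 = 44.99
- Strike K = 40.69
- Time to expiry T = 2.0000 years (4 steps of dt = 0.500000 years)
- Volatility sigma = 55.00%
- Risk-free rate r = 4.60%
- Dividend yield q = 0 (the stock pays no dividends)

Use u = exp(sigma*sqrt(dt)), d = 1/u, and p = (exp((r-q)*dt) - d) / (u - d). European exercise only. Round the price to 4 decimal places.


Answer: Price = V(0,0) = 16.5769

Derivation:
dt = T/N = 0.500000
u = exp(sigma*sqrt(dt)) = 1.475370; d = 1/u = 0.677796
p = (exp((r-q)*dt) - d) / (u - d) = 0.433152
Discount per step: exp(-r*dt) = 0.977262
Stock lattice S(k, i) with i counting down-moves:
  k=0: S(0,0) = 44.9900
  k=1: S(1,0) = 66.3769; S(1,1) = 30.4940
  k=2: S(2,0) = 97.9305; S(2,1) = 44.9900; S(2,2) = 20.6687
  k=3: S(3,0) = 144.4837; S(3,1) = 66.3769; S(3,2) = 30.4940; S(3,3) = 14.0092
  k=4: S(4,0) = 213.1668; S(4,1) = 97.9305; S(4,2) = 44.9900; S(4,3) = 20.6687; S(4,4) = 9.4954
Terminal payoffs V(N, i) = max(S_T - K, 0):
  V(4,0) = 172.476843; V(4,1) = 57.240467; V(4,2) = 4.300000; V(4,3) = 0.000000; V(4,4) = 0.000000
Backward induction: V(k, i) = exp(-r*dt) * [p * V(k+1, i) + (1-p) * V(k+1, i+1)].
  V(3,0) = exp(-r*dt) * [p*172.476843 + (1-p)*57.240467] = 104.718851
  V(3,1) = exp(-r*dt) * [p*57.240467 + (1-p)*4.300000] = 26.612081
  V(3,2) = exp(-r*dt) * [p*4.300000 + (1-p)*0.000000] = 1.820202
  V(3,3) = exp(-r*dt) * [p*0.000000 + (1-p)*0.000000] = 0.000000
  V(2,0) = exp(-r*dt) * [p*104.718851 + (1-p)*26.612081] = 59.069809
  V(2,1) = exp(-r*dt) * [p*26.612081 + (1-p)*1.820202] = 12.273289
  V(2,2) = exp(-r*dt) * [p*1.820202 + (1-p)*0.000000] = 0.770497
  V(1,0) = exp(-r*dt) * [p*59.069809 + (1-p)*12.273289] = 31.803327
  V(1,1) = exp(-r*dt) * [p*12.273289 + (1-p)*0.770497] = 5.622143
  V(0,0) = exp(-r*dt) * [p*31.803327 + (1-p)*5.622143] = 16.576880


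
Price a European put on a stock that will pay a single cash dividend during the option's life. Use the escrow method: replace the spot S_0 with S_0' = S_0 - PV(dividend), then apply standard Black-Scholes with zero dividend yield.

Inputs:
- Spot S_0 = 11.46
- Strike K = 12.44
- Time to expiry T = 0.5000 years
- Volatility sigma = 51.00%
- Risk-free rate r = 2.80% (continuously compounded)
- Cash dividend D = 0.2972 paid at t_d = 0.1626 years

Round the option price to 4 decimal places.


Answer: Price = 2.2841

Derivation:
PV(D) = D * exp(-r * t_d) = 0.2972 * 0.99545755 = 0.29584998
S_0' = S_0 - PV(D) = 11.4600 - 0.29584998 = 11.16415002
d1 = (ln(S_0'/K) + (r + sigma^2/2)*T) / (sigma*sqrt(T)) = -0.08092722
d2 = d1 - sigma*sqrt(T) = -0.44155168
exp(-rT) = 0.98609754
N(-d1) = 0.53225008; N(-d2) = 0.67059317
P = K * exp(-rT) * N(-d2) - S_0' * N(-d1) = 12.4400 * 0.98609754 * 0.67059317 - 11.16415002 * 0.53225008 = 2.2841


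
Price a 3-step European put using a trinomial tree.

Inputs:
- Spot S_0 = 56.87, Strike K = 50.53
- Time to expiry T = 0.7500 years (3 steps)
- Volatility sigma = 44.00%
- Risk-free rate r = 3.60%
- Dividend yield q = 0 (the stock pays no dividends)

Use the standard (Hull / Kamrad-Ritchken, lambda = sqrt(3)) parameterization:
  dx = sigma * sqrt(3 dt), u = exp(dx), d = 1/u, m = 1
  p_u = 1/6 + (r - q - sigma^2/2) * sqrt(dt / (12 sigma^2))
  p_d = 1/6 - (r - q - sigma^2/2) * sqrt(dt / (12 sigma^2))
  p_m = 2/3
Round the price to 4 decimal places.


dt = T/N = 0.250000; dx = sigma*sqrt(3*dt) = 0.381051
u = exp(dx) = 1.463823; d = 1/u = 0.683143
p_u = 0.146722, p_m = 0.666667, p_d = 0.186611
Discount per step: exp(-r*dt) = 0.991040
Stock lattice S(k, j) with j the centered position index:
  k=0: S(0,+0) = 56.8700
  k=1: S(1,-1) = 38.8503; S(1,+0) = 56.8700; S(1,+1) = 83.2476
  k=2: S(2,-2) = 26.5403; S(2,-1) = 38.8503; S(2,+0) = 56.8700; S(2,+1) = 83.2476; S(2,+2) = 121.8597
  k=3: S(3,-3) = 18.1308; S(3,-2) = 26.5403; S(3,-1) = 38.8503; S(3,+0) = 56.8700; S(3,+1) = 83.2476; S(3,+2) = 121.8597; S(3,+3) = 178.3810
Terminal payoffs V(N, j) = max(K - S_T, 0):
  V(3,-3) = 32.399159; V(3,-2) = 23.989666; V(3,-1) = 11.679662; V(3,+0) = 0.000000; V(3,+1) = 0.000000; V(3,+2) = 0.000000; V(3,+3) = 0.000000
Backward induction: V(k, j) = exp(-r*dt) * [p_u * V(k+1, j+1) + p_m * V(k+1, j) + p_d * V(k+1, j-1)]
  V(2,-2) = exp(-r*dt) * [p_u*11.679662 + p_m*23.989666 + p_d*32.399159] = 23.540011
  V(2,-1) = exp(-r*dt) * [p_u*0.000000 + p_m*11.679662 + p_d*23.989666] = 12.153315
  V(2,+0) = exp(-r*dt) * [p_u*0.000000 + p_m*0.000000 + p_d*11.679662] = 2.160031
  V(2,+1) = exp(-r*dt) * [p_u*0.000000 + p_m*0.000000 + p_d*0.000000] = 0.000000
  V(2,+2) = exp(-r*dt) * [p_u*0.000000 + p_m*0.000000 + p_d*0.000000] = 0.000000
  V(1,-1) = exp(-r*dt) * [p_u*2.160031 + p_m*12.153315 + p_d*23.540011] = 12.697180
  V(1,+0) = exp(-r*dt) * [p_u*0.000000 + p_m*2.160031 + p_d*12.153315] = 3.674747
  V(1,+1) = exp(-r*dt) * [p_u*0.000000 + p_m*0.000000 + p_d*2.160031] = 0.399475
  V(0,+0) = exp(-r*dt) * [p_u*0.399475 + p_m*3.674747 + p_d*12.697180] = 4.834179

Answer: Price = V(0,0) = 4.8342


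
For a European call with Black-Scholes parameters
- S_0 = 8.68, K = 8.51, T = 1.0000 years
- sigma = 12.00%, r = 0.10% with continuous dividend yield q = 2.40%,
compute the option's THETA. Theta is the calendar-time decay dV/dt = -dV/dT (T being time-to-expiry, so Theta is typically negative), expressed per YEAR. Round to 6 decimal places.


Answer: Theta = -0.102307

Derivation:
d1 = 0.0331632174; d2 = -0.0868367826
phi(d1) = 0.3987229626; exp(-qT) = 0.9762857098; exp(-rT) = 0.9990004998
Theta = -S*exp(-qT)*phi(d1)*sigma/(2*sqrt(T)) - r*K*exp(-rT)*N(d2) + q*S*exp(-qT)*N(d1)
N(d1) = 0.5132277849; N(d2) = 0.4654006249; sqrt(T) = 1.0000000000
Term 1 = -8.6800 * 0.9762857098 * 0.3987229626 * 0.1200 / (2 * 1.0000000000) = -0.2027305299
Term 2 = -0.0010 * 8.5100 * 0.9990004998 * 0.4654006249 = -0.0039566007
Term 3 = 0.0240 * 8.6800 * 0.9762857098 * 0.5132277849 = 0.1043801843
Theta = -0.2027305299 + (-0.0039566007) + (0.1043801843) = -0.102307


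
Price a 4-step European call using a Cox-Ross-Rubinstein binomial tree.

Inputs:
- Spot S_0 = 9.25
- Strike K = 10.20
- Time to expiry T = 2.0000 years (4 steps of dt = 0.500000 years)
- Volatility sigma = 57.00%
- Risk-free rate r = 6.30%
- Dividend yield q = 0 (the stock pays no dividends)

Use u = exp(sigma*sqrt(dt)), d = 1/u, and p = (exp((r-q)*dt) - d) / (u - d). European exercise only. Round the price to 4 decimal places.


Answer: Price = V(0,0) = 2.9485

Derivation:
dt = T/N = 0.500000
u = exp(sigma*sqrt(dt)) = 1.496383; d = 1/u = 0.668278
p = (exp((r-q)*dt) - d) / (u - d) = 0.439224
Discount per step: exp(-r*dt) = 0.968991
Stock lattice S(k, i) with i counting down-moves:
  k=0: S(0,0) = 9.2500
  k=1: S(1,0) = 13.8415; S(1,1) = 6.1816
  k=2: S(2,0) = 20.7122; S(2,1) = 9.2500; S(2,2) = 4.1310
  k=3: S(3,0) = 30.9935; S(3,1) = 13.8415; S(3,2) = 6.1816; S(3,3) = 2.7607
  k=4: S(4,0) = 46.3781; S(4,1) = 20.7122; S(4,2) = 9.2500; S(4,3) = 4.1310; S(4,4) = 1.8449
Terminal payoffs V(N, i) = max(S_T - K, 0):
  V(4,0) = 36.178084; V(4,1) = 10.512249; V(4,2) = 0.000000; V(4,3) = 0.000000; V(4,4) = 0.000000
Backward induction: V(k, i) = exp(-r*dt) * [p * V(k+1, i) + (1-p) * V(k+1, i+1)].
  V(3,0) = exp(-r*dt) * [p*36.178084 + (1-p)*10.512249] = 21.109750
  V(3,1) = exp(-r*dt) * [p*10.512249 + (1-p)*0.000000] = 4.474053
  V(3,2) = exp(-r*dt) * [p*0.000000 + (1-p)*0.000000] = 0.000000
  V(3,3) = exp(-r*dt) * [p*0.000000 + (1-p)*0.000000] = 0.000000
  V(2,0) = exp(-r*dt) * [p*21.109750 + (1-p)*4.474053] = 11.415532
  V(2,1) = exp(-r*dt) * [p*4.474053 + (1-p)*0.000000] = 1.904174
  V(2,2) = exp(-r*dt) * [p*0.000000 + (1-p)*0.000000] = 0.000000
  V(1,0) = exp(-r*dt) * [p*11.415532 + (1-p)*1.904174] = 5.893197
  V(1,1) = exp(-r*dt) * [p*1.904174 + (1-p)*0.000000] = 0.810423
  V(0,0) = exp(-r*dt) * [p*5.893197 + (1-p)*0.810423] = 2.948541


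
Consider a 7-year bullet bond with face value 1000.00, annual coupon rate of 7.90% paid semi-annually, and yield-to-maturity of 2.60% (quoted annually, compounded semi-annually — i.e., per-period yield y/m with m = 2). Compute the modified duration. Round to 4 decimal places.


Answer: Modified duration = 5.6653

Derivation:
Coupon per period c = face * coupon_rate / m = 39.500000
Periods per year m = 2; per-period yield y/m = 0.013000
Number of cashflows N = 14
Cashflows (t years, CF_t, discount factor 1/(1+y/m)^(m*t), PV):
  t = 0.5000: CF_t = 39.500000, DF = 0.987167, PV = 38.993090
  t = 1.0000: CF_t = 39.500000, DF = 0.974498, PV = 38.492685
  t = 1.5000: CF_t = 39.500000, DF = 0.961992, PV = 37.998702
  t = 2.0000: CF_t = 39.500000, DF = 0.949647, PV = 37.511058
  t = 2.5000: CF_t = 39.500000, DF = 0.937460, PV = 37.029672
  t = 3.0000: CF_t = 39.500000, DF = 0.925429, PV = 36.554464
  t = 3.5000: CF_t = 39.500000, DF = 0.913553, PV = 36.085355
  t = 4.0000: CF_t = 39.500000, DF = 0.901829, PV = 35.622265
  t = 4.5000: CF_t = 39.500000, DF = 0.890256, PV = 35.165119
  t = 5.0000: CF_t = 39.500000, DF = 0.878831, PV = 34.713839
  t = 5.5000: CF_t = 39.500000, DF = 0.867553, PV = 34.268350
  t = 6.0000: CF_t = 39.500000, DF = 0.856420, PV = 33.828579
  t = 6.5000: CF_t = 39.500000, DF = 0.845429, PV = 33.394451
  t = 7.0000: CF_t = 1039.500000, DF = 0.834580, PV = 867.545494
Price P = sum_t PV_t = 1337.203123
First compute Macaulay numerator sum_t t * PV_t:
  t * PV_t at t = 0.5000: 19.496545
  t * PV_t at t = 1.0000: 38.492685
  t * PV_t at t = 1.5000: 56.998053
  t * PV_t at t = 2.0000: 75.022116
  t * PV_t at t = 2.5000: 92.574181
  t * PV_t at t = 3.0000: 109.663393
  t * PV_t at t = 3.5000: 126.298741
  t * PV_t at t = 4.0000: 142.489061
  t * PV_t at t = 4.5000: 158.243034
  t * PV_t at t = 5.0000: 173.569194
  t * PV_t at t = 5.5000: 188.475926
  t * PV_t at t = 6.0000: 202.971472
  t * PV_t at t = 6.5000: 217.063930
  t * PV_t at t = 7.0000: 6072.818461
Macaulay duration D = 7674.176792 / 1337.203123 = 5.738976
Modified duration = D / (1 + y/m) = 5.738976 / (1 + 0.013000) = 5.665327


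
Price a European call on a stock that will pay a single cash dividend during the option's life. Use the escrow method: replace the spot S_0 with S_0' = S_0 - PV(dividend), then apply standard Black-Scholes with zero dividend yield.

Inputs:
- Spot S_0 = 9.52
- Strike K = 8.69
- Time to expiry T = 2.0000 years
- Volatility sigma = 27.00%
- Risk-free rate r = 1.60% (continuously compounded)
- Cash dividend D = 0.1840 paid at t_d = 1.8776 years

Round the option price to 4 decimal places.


PV(D) = D * exp(-r * t_d) = 0.1840 * 0.97040516 = 0.17855455
S_0' = S_0 - PV(D) = 9.5200 - 0.17855455 = 9.34144545
d1 = (ln(S_0'/K) + (r + sigma^2/2)*T) / (sigma*sqrt(T)) = 0.46404029
d2 = d1 - sigma*sqrt(T) = 0.08220263
exp(-rT) = 0.96850658
N(d1) = 0.67869056; N(d2) = 0.53275721
C = S_0' * N(d1) - K * exp(-rT) * N(d2) = 9.34144545 * 0.67869056 - 8.6900 * 0.96850658 * 0.53275721 = 1.8561

Answer: Price = 1.8561


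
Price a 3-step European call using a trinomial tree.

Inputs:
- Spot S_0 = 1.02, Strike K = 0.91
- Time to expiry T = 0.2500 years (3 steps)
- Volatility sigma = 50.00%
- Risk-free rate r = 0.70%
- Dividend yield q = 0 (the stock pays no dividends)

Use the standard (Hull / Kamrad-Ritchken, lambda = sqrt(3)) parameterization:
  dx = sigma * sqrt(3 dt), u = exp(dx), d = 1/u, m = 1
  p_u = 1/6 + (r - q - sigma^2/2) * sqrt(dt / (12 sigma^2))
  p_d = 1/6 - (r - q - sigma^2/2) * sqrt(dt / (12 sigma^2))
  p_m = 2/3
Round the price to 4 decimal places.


dt = T/N = 0.083333; dx = sigma*sqrt(3*dt) = 0.250000
u = exp(dx) = 1.284025; d = 1/u = 0.778801
p_u = 0.147000, p_m = 0.666667, p_d = 0.186333
Discount per step: exp(-r*dt) = 0.999417
Stock lattice S(k, j) with j the centered position index:
  k=0: S(0,+0) = 1.0200
  k=1: S(1,-1) = 0.7944; S(1,+0) = 1.0200; S(1,+1) = 1.3097
  k=2: S(2,-2) = 0.6187; S(2,-1) = 0.7944; S(2,+0) = 1.0200; S(2,+1) = 1.3097; S(2,+2) = 1.6817
  k=3: S(3,-3) = 0.4818; S(3,-2) = 0.6187; S(3,-1) = 0.7944; S(3,+0) = 1.0200; S(3,+1) = 1.3097; S(3,+2) = 1.6817; S(3,+3) = 2.1593
Terminal payoffs V(N, j) = max(S_T - K, 0):
  V(3,-3) = 0.000000; V(3,-2) = 0.000000; V(3,-1) = 0.000000; V(3,+0) = 0.110000; V(3,+1) = 0.399706; V(3,+2) = 0.771696; V(3,+3) = 1.249340
Backward induction: V(k, j) = exp(-r*dt) * [p_u * V(k+1, j+1) + p_m * V(k+1, j) + p_d * V(k+1, j-1)]
  V(2,-2) = exp(-r*dt) * [p_u*0.000000 + p_m*0.000000 + p_d*0.000000] = 0.000000
  V(2,-1) = exp(-r*dt) * [p_u*0.110000 + p_m*0.000000 + p_d*0.000000] = 0.016161
  V(2,+0) = exp(-r*dt) * [p_u*0.399706 + p_m*0.110000 + p_d*0.000000] = 0.132013
  V(2,+1) = exp(-r*dt) * [p_u*0.771696 + p_m*0.399706 + p_d*0.110000] = 0.400173
  V(2,+2) = exp(-r*dt) * [p_u*1.249340 + p_m*0.771696 + p_d*0.399706] = 0.772145
  V(1,-1) = exp(-r*dt) * [p_u*0.132013 + p_m*0.016161 + p_d*0.000000] = 0.030162
  V(1,+0) = exp(-r*dt) * [p_u*0.400173 + p_m*0.132013 + p_d*0.016161] = 0.149758
  V(1,+1) = exp(-r*dt) * [p_u*0.772145 + p_m*0.400173 + p_d*0.132013] = 0.404650
  V(0,+0) = exp(-r*dt) * [p_u*0.404650 + p_m*0.149758 + p_d*0.030162] = 0.164846

Answer: Price = V(0,0) = 0.1648


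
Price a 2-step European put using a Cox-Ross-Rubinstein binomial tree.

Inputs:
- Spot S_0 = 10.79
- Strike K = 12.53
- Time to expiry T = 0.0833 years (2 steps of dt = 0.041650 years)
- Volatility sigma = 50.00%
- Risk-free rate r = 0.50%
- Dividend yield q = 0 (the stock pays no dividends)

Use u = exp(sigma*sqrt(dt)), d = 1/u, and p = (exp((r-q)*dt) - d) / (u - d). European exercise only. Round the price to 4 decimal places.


dt = T/N = 0.041650
u = exp(sigma*sqrt(dt)) = 1.107430; d = 1/u = 0.902992
p = (exp((r-q)*dt) - d) / (u - d) = 0.475530
Discount per step: exp(-r*dt) = 0.999792
Stock lattice S(k, i) with i counting down-moves:
  k=0: S(0,0) = 10.7900
  k=1: S(1,0) = 11.9492; S(1,1) = 9.7433
  k=2: S(2,0) = 13.2329; S(2,1) = 10.7900; S(2,2) = 8.7981
Terminal payoffs V(N, i) = max(K - S_T, 0):
  V(2,0) = 0.000000; V(2,1) = 1.740000; V(2,2) = 3.731894
Backward induction: V(k, i) = exp(-r*dt) * [p * V(k+1, i) + (1-p) * V(k+1, i+1)].
  V(1,0) = exp(-r*dt) * [p*0.000000 + (1-p)*1.740000] = 0.912387
  V(1,1) = exp(-r*dt) * [p*1.740000 + (1-p)*3.731894] = 2.784108
  V(0,0) = exp(-r*dt) * [p*0.912387 + (1-p)*2.784108] = 1.893653

Answer: Price = V(0,0) = 1.8937


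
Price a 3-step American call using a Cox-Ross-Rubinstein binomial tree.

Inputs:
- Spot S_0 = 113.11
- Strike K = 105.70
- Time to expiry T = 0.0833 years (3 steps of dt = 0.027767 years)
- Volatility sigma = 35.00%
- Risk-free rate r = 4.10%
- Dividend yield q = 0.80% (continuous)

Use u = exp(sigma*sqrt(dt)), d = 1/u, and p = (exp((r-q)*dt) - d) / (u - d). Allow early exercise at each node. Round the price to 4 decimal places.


dt = T/N = 0.027767
u = exp(sigma*sqrt(dt)) = 1.060056; d = 1/u = 0.943346
p = (exp((r-q)*dt) - d) / (u - d) = 0.493278
Discount per step: exp(-r*dt) = 0.998862
Stock lattice S(k, i) with i counting down-moves:
  k=0: S(0,0) = 113.1100
  k=1: S(1,0) = 119.9029; S(1,1) = 106.7019
  k=2: S(2,0) = 127.1038; S(2,1) = 113.1100; S(2,2) = 100.6569
  k=3: S(3,0) = 134.7371; S(3,1) = 119.9029; S(3,2) = 106.7019; S(3,3) = 94.9543
Terminal payoffs V(N, i) = max(S_T - K, 0):
  V(3,0) = 29.037143; V(3,1) = 14.202926; V(3,2) = 1.001918; V(3,3) = 0.000000
Backward induction: V(k, i) = exp(-r*dt) * [p * V(k+1, i) + (1-p) * V(k+1, i+1)]; then take max(V_cont, immediate exercise) for American.
  V(2,0) = exp(-r*dt) * [p*29.037143 + (1-p)*14.202926] = 21.495840; exercise = 21.403807; V(2,0) = max -> 21.495840
  V(2,1) = exp(-r*dt) * [p*14.202926 + (1-p)*1.001918] = 7.505141; exercise = 7.410000; V(2,1) = max -> 7.505141
  V(2,2) = exp(-r*dt) * [p*1.001918 + (1-p)*0.000000] = 0.493662; exercise = 0.000000; V(2,2) = max -> 0.493662
  V(1,0) = exp(-r*dt) * [p*21.495840 + (1-p)*7.505141] = 14.390060; exercise = 14.202926; V(1,0) = max -> 14.390060
  V(1,1) = exp(-r*dt) * [p*7.505141 + (1-p)*0.493662] = 3.947777; exercise = 1.001918; V(1,1) = max -> 3.947777
  V(0,0) = exp(-r*dt) * [p*14.390060 + (1-p)*3.947777] = 9.088377; exercise = 7.410000; V(0,0) = max -> 9.088377

Answer: Price = V(0,0) = 9.0884


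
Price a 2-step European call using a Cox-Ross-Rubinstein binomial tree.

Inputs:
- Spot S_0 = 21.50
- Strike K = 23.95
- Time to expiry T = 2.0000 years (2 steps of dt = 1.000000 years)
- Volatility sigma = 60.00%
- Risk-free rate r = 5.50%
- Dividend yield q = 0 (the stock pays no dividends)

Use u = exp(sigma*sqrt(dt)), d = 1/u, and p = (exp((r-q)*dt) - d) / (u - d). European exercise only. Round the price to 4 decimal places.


dt = T/N = 1.000000
u = exp(sigma*sqrt(dt)) = 1.822119; d = 1/u = 0.548812
p = (exp((r-q)*dt) - d) / (u - d) = 0.398748
Discount per step: exp(-r*dt) = 0.946485
Stock lattice S(k, i) with i counting down-moves:
  k=0: S(0,0) = 21.5000
  k=1: S(1,0) = 39.1756; S(1,1) = 11.7995
  k=2: S(2,0) = 71.3825; S(2,1) = 21.5000; S(2,2) = 6.4757
Terminal payoffs V(N, i) = max(S_T - K, 0):
  V(2,0) = 47.432514; V(2,1) = 0.000000; V(2,2) = 0.000000
Backward induction: V(k, i) = exp(-r*dt) * [p * V(k+1, i) + (1-p) * V(k+1, i+1)].
  V(1,0) = exp(-r*dt) * [p*47.432514 + (1-p)*0.000000] = 17.901471
  V(1,1) = exp(-r*dt) * [p*0.000000 + (1-p)*0.000000] = 0.000000
  V(0,0) = exp(-r*dt) * [p*17.901471 + (1-p)*0.000000] = 6.756181

Answer: Price = V(0,0) = 6.7562


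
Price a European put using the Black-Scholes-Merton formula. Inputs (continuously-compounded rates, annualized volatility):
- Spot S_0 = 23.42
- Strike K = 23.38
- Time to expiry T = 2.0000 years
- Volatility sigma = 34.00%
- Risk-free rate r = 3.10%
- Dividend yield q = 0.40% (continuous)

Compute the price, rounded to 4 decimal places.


Answer: Price = 3.6933

Derivation:
d1 = (ln(S/K) + (r - q + 0.5*sigma^2) * T) / (sigma * sqrt(T)) = 0.35627659
d2 = d1 - sigma * sqrt(T) = -0.12455602
exp(-rT) = 0.93988289; exp(-qT) = 0.99203191
P = K * exp(-rT) * N(-d2) - S_0 * exp(-qT) * N(-d1)
N(-d1) = 0.36081672; N(-d2) = 0.54956248
P = 23.3800 * 0.93988289 * 0.54956248 - 23.4200 * 0.99203191 * 0.36081672 = 3.6933


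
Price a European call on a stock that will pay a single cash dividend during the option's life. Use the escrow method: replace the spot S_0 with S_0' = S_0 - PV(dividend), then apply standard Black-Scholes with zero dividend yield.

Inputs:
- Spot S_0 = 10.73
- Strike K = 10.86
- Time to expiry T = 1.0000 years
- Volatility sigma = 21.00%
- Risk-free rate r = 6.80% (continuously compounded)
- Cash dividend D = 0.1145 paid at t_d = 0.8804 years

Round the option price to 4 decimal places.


PV(D) = D * exp(-r * t_d) = 0.1145 * 0.94188961 = 0.10784636
S_0' = S_0 - PV(D) = 10.7300 - 0.10784636 = 10.62215364
d1 = (ln(S_0'/K) + (r + sigma^2/2)*T) / (sigma*sqrt(T)) = 0.32335939
d2 = d1 - sigma*sqrt(T) = 0.11335939
exp(-rT) = 0.93426047
N(d1) = 0.62678846; N(d2) = 0.54512718
C = S_0' * N(d1) - K * exp(-rT) * N(d2) = 10.62215364 * 0.62678846 - 10.8600 * 0.93426047 * 0.54512718 = 1.1269

Answer: Price = 1.1269


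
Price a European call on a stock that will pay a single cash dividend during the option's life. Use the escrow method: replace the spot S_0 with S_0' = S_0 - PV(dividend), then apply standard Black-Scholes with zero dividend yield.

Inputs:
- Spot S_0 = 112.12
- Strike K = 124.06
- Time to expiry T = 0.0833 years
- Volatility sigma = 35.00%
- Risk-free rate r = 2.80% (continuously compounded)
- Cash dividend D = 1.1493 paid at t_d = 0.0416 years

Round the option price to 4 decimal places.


PV(D) = D * exp(-r * t_d) = 1.1493 * 0.99883588 = 1.14796207
S_0' = S_0 - PV(D) = 112.1200 - 1.14796207 = 110.97203793
d1 = (ln(S_0'/K) + (r + sigma^2/2)*T) / (sigma*sqrt(T)) = -1.03005905
d2 = d1 - sigma*sqrt(T) = -1.13107514
exp(-rT) = 0.99767032
N(d1) = 0.15149114; N(d2) = 0.12901173
C = S_0' * N(d1) - K * exp(-rT) * N(d2) = 110.97203793 * 0.15149114 - 124.0600 * 0.99767032 * 0.12901173 = 0.8434

Answer: Price = 0.8434


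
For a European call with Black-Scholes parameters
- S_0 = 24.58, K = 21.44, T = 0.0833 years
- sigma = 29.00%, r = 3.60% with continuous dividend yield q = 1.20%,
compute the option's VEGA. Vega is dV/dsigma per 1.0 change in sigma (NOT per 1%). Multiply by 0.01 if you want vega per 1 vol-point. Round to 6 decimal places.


Answer: Vega = 0.668050

Derivation:
d1 = 1.6986661472; d2 = 1.6149671030
phi(d1) = 0.0942624965; exp(-qT) = 0.9990008994; exp(-rT) = 0.9970056919
Vega = S * exp(-qT) * phi(d1) * sqrt(T) = 24.5800 * 0.9990008994 * 0.0942624965 * 0.2886173938 = 0.668050


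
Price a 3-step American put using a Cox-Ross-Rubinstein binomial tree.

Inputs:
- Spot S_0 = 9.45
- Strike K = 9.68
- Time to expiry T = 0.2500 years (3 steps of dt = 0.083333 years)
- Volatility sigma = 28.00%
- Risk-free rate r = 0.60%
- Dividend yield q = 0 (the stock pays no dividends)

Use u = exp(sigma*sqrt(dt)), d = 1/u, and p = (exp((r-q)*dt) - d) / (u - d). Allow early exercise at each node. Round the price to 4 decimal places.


Answer: Price = V(0,0) = 0.6868

Derivation:
dt = T/N = 0.083333
u = exp(sigma*sqrt(dt)) = 1.084186; d = 1/u = 0.922351
p = (exp((r-q)*dt) - d) / (u - d) = 0.482894
Discount per step: exp(-r*dt) = 0.999500
Stock lattice S(k, i) with i counting down-moves:
  k=0: S(0,0) = 9.4500
  k=1: S(1,0) = 10.2456; S(1,1) = 8.7162
  k=2: S(2,0) = 11.1081; S(2,1) = 9.4500; S(2,2) = 8.0394
  k=3: S(3,0) = 12.0432; S(3,1) = 10.2456; S(3,2) = 8.7162; S(3,3) = 7.4152
Terminal payoffs V(N, i) = max(K - S_T, 0):
  V(3,0) = 0.000000; V(3,1) = 0.000000; V(3,2) = 0.963780; V(3,3) = 2.264832
Backward induction: V(k, i) = exp(-r*dt) * [p * V(k+1, i) + (1-p) * V(k+1, i+1)]; then take max(V_cont, immediate exercise) for American.
  V(2,0) = exp(-r*dt) * [p*0.000000 + (1-p)*0.000000] = 0.000000; exercise = 0.000000; V(2,0) = max -> 0.000000
  V(2,1) = exp(-r*dt) * [p*0.000000 + (1-p)*0.963780] = 0.498127; exercise = 0.230000; V(2,1) = max -> 0.498127
  V(2,2) = exp(-r*dt) * [p*0.963780 + (1-p)*2.264832] = 1.635743; exercise = 1.640582; V(2,2) = max -> 1.640582
  V(1,0) = exp(-r*dt) * [p*0.000000 + (1-p)*0.498127] = 0.257456; exercise = 0.000000; V(1,0) = max -> 0.257456
  V(1,1) = exp(-r*dt) * [p*0.498127 + (1-p)*1.640582] = 1.088353; exercise = 0.963780; V(1,1) = max -> 1.088353
  V(0,0) = exp(-r*dt) * [p*0.257456 + (1-p)*1.088353] = 0.686774; exercise = 0.230000; V(0,0) = max -> 0.686774


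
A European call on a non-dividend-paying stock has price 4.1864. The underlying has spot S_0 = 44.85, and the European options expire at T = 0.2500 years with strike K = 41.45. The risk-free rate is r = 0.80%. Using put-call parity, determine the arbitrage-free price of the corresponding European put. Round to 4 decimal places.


Answer: Put price = 0.7036

Derivation:
Put-call parity: C - P = S_0 * exp(-qT) - K * exp(-rT).
S_0 * exp(-qT) = 44.8500 * 1.00000000 = 44.85000000
K * exp(-rT) = 41.4500 * 0.99800200 = 41.36718284
P = C - S*exp(-qT) + K*exp(-rT)
P = 4.1864 - 44.85000000 + 41.36718284 = 0.7036


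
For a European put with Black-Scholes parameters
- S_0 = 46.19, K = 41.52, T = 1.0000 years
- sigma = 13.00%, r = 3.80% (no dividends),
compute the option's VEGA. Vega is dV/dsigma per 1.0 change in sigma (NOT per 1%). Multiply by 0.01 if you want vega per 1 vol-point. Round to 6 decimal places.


d1 = 1.1772160430; d2 = 1.0472160430
phi(d1) = 0.1995166996; exp(-qT) = 1.0000000000; exp(-rT) = 0.9627129409
Vega = S * exp(-qT) * phi(d1) * sqrt(T) = 46.1900 * 1.0000000000 * 0.1995166996 * 1.0000000000 = 9.215676

Answer: Vega = 9.215676


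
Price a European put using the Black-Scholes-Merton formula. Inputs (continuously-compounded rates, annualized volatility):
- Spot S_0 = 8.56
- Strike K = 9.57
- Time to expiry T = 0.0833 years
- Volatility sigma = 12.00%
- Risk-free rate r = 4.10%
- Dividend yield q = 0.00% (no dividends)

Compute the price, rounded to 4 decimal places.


d1 = (ln(S/K) + (r - q + 0.5*sigma^2) * T) / (sigma * sqrt(T)) = -3.10439696
d2 = d1 - sigma * sqrt(T) = -3.13903105
exp(-rT) = 0.99659053; exp(-qT) = 1.00000000
P = K * exp(-rT) * N(-d2) - S_0 * exp(-qT) * N(-d1)
N(-d1) = 0.99904666; N(-d2) = 0.99915246
P = 9.5700 * 0.99659053 * 0.99915246 - 8.5600 * 1.00000000 * 0.99904666 = 0.9774

Answer: Price = 0.9774


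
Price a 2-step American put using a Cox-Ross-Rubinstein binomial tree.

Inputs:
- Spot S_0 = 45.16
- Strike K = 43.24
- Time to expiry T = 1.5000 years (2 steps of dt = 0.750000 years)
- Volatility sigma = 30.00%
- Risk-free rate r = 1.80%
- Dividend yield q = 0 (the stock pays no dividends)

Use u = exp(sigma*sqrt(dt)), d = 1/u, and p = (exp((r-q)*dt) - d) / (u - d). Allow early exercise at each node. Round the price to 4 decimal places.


dt = T/N = 0.750000
u = exp(sigma*sqrt(dt)) = 1.296681; d = 1/u = 0.771200
p = (exp((r-q)*dt) - d) / (u - d) = 0.461276
Discount per step: exp(-r*dt) = 0.986591
Stock lattice S(k, i) with i counting down-moves:
  k=0: S(0,0) = 45.1600
  k=1: S(1,0) = 58.5581; S(1,1) = 34.8274
  k=2: S(2,0) = 75.9311; S(2,1) = 45.1600; S(2,2) = 26.8589
Terminal payoffs V(N, i) = max(K - S_T, 0):
  V(2,0) = 0.000000; V(2,1) = 0.000000; V(2,2) = 16.381120
Backward induction: V(k, i) = exp(-r*dt) * [p * V(k+1, i) + (1-p) * V(k+1, i+1)]; then take max(V_cont, immediate exercise) for American.
  V(1,0) = exp(-r*dt) * [p*0.000000 + (1-p)*0.000000] = 0.000000; exercise = 0.000000; V(1,0) = max -> 0.000000
  V(1,1) = exp(-r*dt) * [p*0.000000 + (1-p)*16.381120] = 8.706567; exercise = 8.412611; V(1,1) = max -> 8.706567
  V(0,0) = exp(-r*dt) * [p*0.000000 + (1-p)*8.706567] = 4.627542; exercise = 0.000000; V(0,0) = max -> 4.627542

Answer: Price = V(0,0) = 4.6275


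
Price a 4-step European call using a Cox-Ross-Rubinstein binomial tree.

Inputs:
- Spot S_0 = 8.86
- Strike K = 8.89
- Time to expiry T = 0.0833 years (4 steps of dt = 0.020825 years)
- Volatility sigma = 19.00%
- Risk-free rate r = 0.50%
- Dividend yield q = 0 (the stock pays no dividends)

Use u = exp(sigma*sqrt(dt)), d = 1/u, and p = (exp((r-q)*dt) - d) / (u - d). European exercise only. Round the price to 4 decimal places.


Answer: Price = V(0,0) = 0.1748

Derivation:
dt = T/N = 0.020825
u = exp(sigma*sqrt(dt)) = 1.027798; d = 1/u = 0.972954
p = (exp((r-q)*dt) - d) / (u - d) = 0.495044
Discount per step: exp(-r*dt) = 0.999896
Stock lattice S(k, i) with i counting down-moves:
  k=0: S(0,0) = 8.8600
  k=1: S(1,0) = 9.1063; S(1,1) = 8.6204
  k=2: S(2,0) = 9.3594; S(2,1) = 8.8600; S(2,2) = 8.3872
  k=3: S(3,0) = 9.6196; S(3,1) = 9.1063; S(3,2) = 8.6204; S(3,3) = 8.1604
  k=4: S(4,0) = 9.8870; S(4,1) = 9.3594; S(4,2) = 8.8600; S(4,3) = 8.3872; S(4,4) = 7.9397
Terminal payoffs V(N, i) = max(S_T - K, 0):
  V(4,0) = 0.997006; V(4,1) = 0.469427; V(4,2) = 0.000000; V(4,3) = 0.000000; V(4,4) = 0.000000
Backward induction: V(k, i) = exp(-r*dt) * [p * V(k+1, i) + (1-p) * V(k+1, i+1)].
  V(3,0) = exp(-r*dt) * [p*0.997006 + (1-p)*0.469427] = 0.730526
  V(3,1) = exp(-r*dt) * [p*0.469427 + (1-p)*0.000000] = 0.232363
  V(3,2) = exp(-r*dt) * [p*0.000000 + (1-p)*0.000000] = 0.000000
  V(3,3) = exp(-r*dt) * [p*0.000000 + (1-p)*0.000000] = 0.000000
  V(2,0) = exp(-r*dt) * [p*0.730526 + (1-p)*0.232363] = 0.478926
  V(2,1) = exp(-r*dt) * [p*0.232363 + (1-p)*0.000000] = 0.115018
  V(2,2) = exp(-r*dt) * [p*0.000000 + (1-p)*0.000000] = 0.000000
  V(1,0) = exp(-r*dt) * [p*0.478926 + (1-p)*0.115018] = 0.295138
  V(1,1) = exp(-r*dt) * [p*0.115018 + (1-p)*0.000000] = 0.056933
  V(0,0) = exp(-r*dt) * [p*0.295138 + (1-p)*0.056933] = 0.174837
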